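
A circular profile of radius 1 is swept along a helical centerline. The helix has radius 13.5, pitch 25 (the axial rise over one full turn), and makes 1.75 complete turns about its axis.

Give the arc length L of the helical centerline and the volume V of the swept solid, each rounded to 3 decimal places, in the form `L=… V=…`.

L=154.753 V=486.172

2πR = 2π·13.5 = 84.823002
per-turn = √(84.823002² + 25²) = √(7194.9416 + 625) = √7819.9416 = 88.430434
L = 1.75 × 88.430434 = 154.753259
V = π·1² × L = 3.141593 × 154.753259 = 486.171702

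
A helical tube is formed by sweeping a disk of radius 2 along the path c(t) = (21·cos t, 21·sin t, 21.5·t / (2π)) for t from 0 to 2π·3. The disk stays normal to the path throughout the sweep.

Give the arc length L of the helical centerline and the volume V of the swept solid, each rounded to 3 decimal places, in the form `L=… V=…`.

L=401.061 V=5039.884

2πR = 2π·21 = 131.946891
per-turn = √(131.946891² + 21.5²) = √(17409.9822 + 462.25) = √17872.2322 = 133.687068
L = 3 × 133.687068 = 401.061204
V = π·2² × L = 12.566371 × 401.061204 = 5039.883730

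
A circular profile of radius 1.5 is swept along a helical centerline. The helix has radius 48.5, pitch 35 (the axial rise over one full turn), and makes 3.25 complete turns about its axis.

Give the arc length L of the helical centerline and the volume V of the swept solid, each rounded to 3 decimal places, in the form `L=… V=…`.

L=996.898 V=7046.657

2πR = 2π·48.5 = 304.734487
per-turn = √(304.734487² + 35²) = √(92863.1078 + 1225) = √94088.1078 = 306.737849
L = 3.25 × 306.737849 = 996.898008
V = π·1.5² × L = 7.068583 × 996.898008 = 7046.656783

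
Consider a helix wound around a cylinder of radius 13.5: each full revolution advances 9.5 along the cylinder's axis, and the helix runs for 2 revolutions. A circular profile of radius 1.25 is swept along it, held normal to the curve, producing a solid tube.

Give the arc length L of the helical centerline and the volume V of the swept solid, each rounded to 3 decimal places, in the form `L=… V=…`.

2πR = 2π·13.5 = 84.823002
per-turn = √(84.823002² + 9.5²) = √(7194.9416 + 90.25) = √7285.1916 = 85.353334
L = 2 × 85.353334 = 170.706668
V = π·1.25² × L = 4.908739 × 170.706668 = 837.954396

L=170.707 V=837.954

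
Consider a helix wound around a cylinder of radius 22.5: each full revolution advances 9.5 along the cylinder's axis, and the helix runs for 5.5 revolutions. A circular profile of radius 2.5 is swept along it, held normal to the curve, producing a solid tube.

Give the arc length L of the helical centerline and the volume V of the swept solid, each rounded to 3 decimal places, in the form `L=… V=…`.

2πR = 2π·22.5 = 141.371669
per-turn = √(141.371669² + 9.5²) = √(19985.9489 + 90.25) = √20076.1989 = 141.690504
L = 5.5 × 141.690504 = 779.297772
V = π·2.5² × L = 19.634954 × 779.297772 = 15301.475967

L=779.298 V=15301.476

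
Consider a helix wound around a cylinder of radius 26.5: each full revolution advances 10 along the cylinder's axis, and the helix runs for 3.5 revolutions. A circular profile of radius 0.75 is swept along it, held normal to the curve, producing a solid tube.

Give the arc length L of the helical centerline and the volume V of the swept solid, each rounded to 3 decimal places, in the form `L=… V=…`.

2πR = 2π·26.5 = 166.504411
per-turn = √(166.504411² + 10²) = √(27723.7188 + 100) = √27823.7188 = 166.804433
L = 3.5 × 166.804433 = 583.815514
V = π·0.75² × L = 1.767146 × 583.815514 = 1031.687174

L=583.816 V=1031.687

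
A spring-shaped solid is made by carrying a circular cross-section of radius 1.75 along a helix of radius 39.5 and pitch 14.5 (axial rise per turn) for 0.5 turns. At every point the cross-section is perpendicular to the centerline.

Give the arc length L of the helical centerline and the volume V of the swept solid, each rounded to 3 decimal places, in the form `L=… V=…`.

2πR = 2π·39.5 = 248.185820
per-turn = √(248.185820² + 14.5²) = √(61596.2011 + 210.25) = √61806.4511 = 248.609033
L = 0.5 × 248.609033 = 124.304516
V = π·1.75² × L = 9.621128 × 124.304516 = 1195.949600

L=124.305 V=1195.950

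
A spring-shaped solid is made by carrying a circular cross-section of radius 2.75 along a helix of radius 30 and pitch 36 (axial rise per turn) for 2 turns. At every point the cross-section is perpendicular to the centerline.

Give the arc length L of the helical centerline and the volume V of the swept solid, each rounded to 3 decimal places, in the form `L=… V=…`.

L=383.805 V=9118.553

2πR = 2π·30 = 188.495559
per-turn = √(188.495559² + 36²) = √(35530.5758 + 1296) = √36826.5758 = 191.902517
L = 2 × 191.902517 = 383.805033
V = π·2.75² × L = 23.758294 × 383.805033 = 9118.552983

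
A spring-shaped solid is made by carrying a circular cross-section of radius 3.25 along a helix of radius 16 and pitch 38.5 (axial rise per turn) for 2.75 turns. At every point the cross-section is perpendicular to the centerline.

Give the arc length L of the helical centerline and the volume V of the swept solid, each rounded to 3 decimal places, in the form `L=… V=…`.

L=296.040 V=9823.520

2πR = 2π·16 = 100.530965
per-turn = √(100.530965² + 38.5²) = √(10106.4749 + 1482.25) = √11588.7249 = 107.650940
L = 2.75 × 107.650940 = 296.040085
V = π·3.25² × L = 33.183072 × 296.040085 = 9823.519585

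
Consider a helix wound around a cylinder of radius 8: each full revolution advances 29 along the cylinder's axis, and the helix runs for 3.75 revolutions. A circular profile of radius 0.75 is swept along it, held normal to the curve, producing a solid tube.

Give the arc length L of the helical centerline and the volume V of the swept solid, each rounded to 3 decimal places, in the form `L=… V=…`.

L=217.617 V=384.561

2πR = 2π·8 = 50.265482
per-turn = √(50.265482² + 29²) = √(2526.6187 + 841) = √3367.6187 = 58.031188
L = 3.75 × 58.031188 = 217.616953
V = π·0.75² × L = 1.767146 × 217.616953 = 384.560900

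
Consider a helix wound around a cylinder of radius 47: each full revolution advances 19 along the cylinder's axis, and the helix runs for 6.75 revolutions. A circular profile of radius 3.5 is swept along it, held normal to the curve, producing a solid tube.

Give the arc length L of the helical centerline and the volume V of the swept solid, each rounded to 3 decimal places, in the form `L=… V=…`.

L=1997.462 V=76871.348

2πR = 2π·47 = 295.309709
per-turn = √(295.309709² + 19²) = √(87207.8245 + 361) = √87568.8245 = 295.920301
L = 6.75 × 295.920301 = 1997.462031
V = π·3.5² × L = 38.484510 × 1997.462031 = 76871.347524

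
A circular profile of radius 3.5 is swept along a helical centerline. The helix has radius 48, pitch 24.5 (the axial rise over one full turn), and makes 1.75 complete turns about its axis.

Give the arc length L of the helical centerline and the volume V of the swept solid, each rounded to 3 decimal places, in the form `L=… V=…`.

L=529.526 V=20378.556

2πR = 2π·48 = 301.592895
per-turn = √(301.592895² + 24.5²) = √(90958.2742 + 600.25) = √91558.5242 = 302.586391
L = 1.75 × 302.586391 = 529.526185
V = π·3.5² × L = 38.484510 × 529.526185 = 20378.555752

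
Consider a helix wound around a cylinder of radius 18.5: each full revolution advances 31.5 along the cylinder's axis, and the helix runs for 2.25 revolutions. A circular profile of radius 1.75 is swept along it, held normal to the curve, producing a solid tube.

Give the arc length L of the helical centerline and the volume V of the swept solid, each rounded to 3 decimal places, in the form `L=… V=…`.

L=270.971 V=2607.045

2πR = 2π·18.5 = 116.238928
per-turn = √(116.238928² + 31.5²) = √(13511.4884 + 992.25) = √14503.7384 = 120.431468
L = 2.25 × 120.431468 = 270.970802
V = π·1.75² × L = 9.621128 × 270.970802 = 2607.044640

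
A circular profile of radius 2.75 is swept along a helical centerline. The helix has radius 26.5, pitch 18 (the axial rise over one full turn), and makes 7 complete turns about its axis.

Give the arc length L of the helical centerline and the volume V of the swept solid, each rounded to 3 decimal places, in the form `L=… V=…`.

2πR = 2π·26.5 = 166.504411
per-turn = √(166.504411² + 18²) = √(27723.7188 + 324) = √28047.7188 = 167.474532
L = 7 × 167.474532 = 1172.321722
V = π·2.75² × L = 23.758294 × 1172.321722 = 27852.364648

L=1172.322 V=27852.365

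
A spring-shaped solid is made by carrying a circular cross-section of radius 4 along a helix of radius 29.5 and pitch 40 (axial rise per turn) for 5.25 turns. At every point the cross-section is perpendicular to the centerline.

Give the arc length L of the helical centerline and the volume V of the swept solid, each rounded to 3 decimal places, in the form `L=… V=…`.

L=995.510 V=50039.782

2πR = 2π·29.5 = 185.353967
per-turn = √(185.353967² + 40²) = √(34356.0929 + 1600) = √35956.0929 = 189.620919
L = 5.25 × 189.620919 = 995.509825
V = π·4² × L = 50.265482 × 995.509825 = 50039.781631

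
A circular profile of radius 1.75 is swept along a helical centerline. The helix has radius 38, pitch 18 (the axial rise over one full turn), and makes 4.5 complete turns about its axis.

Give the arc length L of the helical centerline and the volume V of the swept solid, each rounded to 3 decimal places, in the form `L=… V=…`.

2πR = 2π·38 = 238.761042
per-turn = √(238.761042² + 18²) = √(57006.8350 + 324) = √57330.8350 = 239.438583
L = 4.5 × 239.438583 = 1077.473623
V = π·1.75² × L = 9.621128 × 1077.473623 = 10366.511111

L=1077.474 V=10366.511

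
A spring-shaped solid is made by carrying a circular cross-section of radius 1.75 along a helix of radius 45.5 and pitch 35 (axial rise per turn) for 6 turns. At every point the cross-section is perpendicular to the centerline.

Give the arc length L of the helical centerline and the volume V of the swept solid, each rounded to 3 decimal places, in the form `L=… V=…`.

2πR = 2π·45.5 = 285.884931
per-turn = √(285.884931² + 35²) = √(81730.1940 + 1225) = √82955.1940 = 288.019433
L = 6 × 288.019433 = 1728.116601
V = π·1.75² × L = 9.621128 × 1728.116601 = 16626.430153

L=1728.117 V=16626.430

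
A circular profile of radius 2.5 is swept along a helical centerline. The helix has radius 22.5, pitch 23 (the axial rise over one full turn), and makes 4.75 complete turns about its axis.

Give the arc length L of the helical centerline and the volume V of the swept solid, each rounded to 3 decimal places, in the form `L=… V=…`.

2πR = 2π·22.5 = 141.371669
per-turn = √(141.371669² + 23²) = √(19985.9489 + 529) = √20514.9489 = 143.230405
L = 4.75 × 143.230405 = 680.344424
V = π·2.5² × L = 19.634954 × 680.344424 = 13358.531521

L=680.344 V=13358.532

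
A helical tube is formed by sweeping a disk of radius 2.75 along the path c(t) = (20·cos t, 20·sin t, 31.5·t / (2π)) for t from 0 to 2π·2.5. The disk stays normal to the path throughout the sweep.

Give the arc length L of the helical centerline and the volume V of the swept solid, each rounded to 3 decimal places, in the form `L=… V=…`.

L=323.879 V=7694.813

2πR = 2π·20 = 125.663706
per-turn = √(125.663706² + 31.5²) = √(15791.3670 + 992.25) = √16783.6170 = 129.551600
L = 2.5 × 129.551600 = 323.879000
V = π·2.75² × L = 23.758294 × 323.879000 = 7694.812641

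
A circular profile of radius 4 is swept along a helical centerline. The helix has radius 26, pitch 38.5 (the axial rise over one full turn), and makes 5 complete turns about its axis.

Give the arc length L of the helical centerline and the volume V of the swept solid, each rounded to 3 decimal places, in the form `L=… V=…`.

2πR = 2π·26 = 163.362818
per-turn = √(163.362818² + 38.5²) = √(26687.4103 + 1482.25) = √28169.6603 = 167.838197
L = 5 × 167.838197 = 839.190984
V = π·4² × L = 50.265482 × 839.190984 = 42182.339681

L=839.191 V=42182.340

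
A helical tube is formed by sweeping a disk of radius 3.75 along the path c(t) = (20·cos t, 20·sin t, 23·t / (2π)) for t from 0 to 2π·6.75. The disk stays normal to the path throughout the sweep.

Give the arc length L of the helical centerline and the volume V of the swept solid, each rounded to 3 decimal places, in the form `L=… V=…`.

L=862.321 V=38096.155

2πR = 2π·20 = 125.663706
per-turn = √(125.663706² + 23²) = √(15791.3670 + 529) = √16320.3670 = 127.751192
L = 6.75 × 127.751192 = 862.320546
V = π·3.75² × L = 44.178647 × 862.320546 = 38096.154718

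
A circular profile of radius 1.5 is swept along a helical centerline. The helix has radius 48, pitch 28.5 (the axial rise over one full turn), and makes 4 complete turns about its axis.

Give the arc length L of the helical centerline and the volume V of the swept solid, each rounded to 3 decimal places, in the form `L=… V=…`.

L=1211.746 V=8565.328

2πR = 2π·48 = 301.592895
per-turn = √(301.592895² + 28.5²) = √(90958.2742 + 812.25) = √91770.5242 = 302.936502
L = 4 × 302.936502 = 1211.746007
V = π·1.5² × L = 7.068583 × 1211.746007 = 8565.327799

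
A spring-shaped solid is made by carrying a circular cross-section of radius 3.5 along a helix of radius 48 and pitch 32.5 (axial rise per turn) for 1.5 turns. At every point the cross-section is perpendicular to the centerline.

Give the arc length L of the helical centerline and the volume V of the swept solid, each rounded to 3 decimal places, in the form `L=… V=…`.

L=455.008 V=17510.777

2πR = 2π·48 = 301.592895
per-turn = √(301.592895² + 32.5²) = √(90958.2742 + 1056.25) = √92014.5242 = 303.338959
L = 1.5 × 303.338959 = 455.008439
V = π·3.5² × L = 38.484510 × 455.008439 = 17510.776815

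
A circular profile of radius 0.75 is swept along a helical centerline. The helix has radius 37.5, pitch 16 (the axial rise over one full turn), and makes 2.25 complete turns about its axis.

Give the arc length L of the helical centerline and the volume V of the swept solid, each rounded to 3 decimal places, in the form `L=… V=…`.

2πR = 2π·37.5 = 235.619449
per-turn = √(235.619449² + 16²) = √(55516.5248 + 256) = √55772.5248 = 236.162073
L = 2.25 × 236.162073 = 531.364664
V = π·0.75² × L = 1.767146 × 531.364664 = 938.998871

L=531.365 V=938.999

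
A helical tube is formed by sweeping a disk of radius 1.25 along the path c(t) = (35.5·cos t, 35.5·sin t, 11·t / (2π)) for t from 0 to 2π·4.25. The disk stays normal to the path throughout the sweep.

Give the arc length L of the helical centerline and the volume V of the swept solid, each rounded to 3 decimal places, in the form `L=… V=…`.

2πR = 2π·35.5 = 223.053078
per-turn = √(223.053078² + 11²) = √(49752.6758 + 121) = √49873.6758 = 223.324150
L = 4.25 × 223.324150 = 949.127636
V = π·1.25² × L = 4.908739 × 949.127636 = 4659.019387

L=949.128 V=4659.019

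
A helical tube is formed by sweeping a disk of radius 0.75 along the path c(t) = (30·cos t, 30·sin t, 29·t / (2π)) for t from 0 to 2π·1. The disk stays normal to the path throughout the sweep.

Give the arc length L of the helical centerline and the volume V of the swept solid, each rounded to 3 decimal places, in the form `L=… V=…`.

2πR = 2π·30 = 188.495559
per-turn = √(188.495559² + 29²) = √(35530.5758 + 841) = √36371.5758 = 190.713334
L = 1 × 190.713334 = 190.713334
V = π·0.75² × L = 1.767146 × 190.713334 = 337.018280

L=190.713 V=337.018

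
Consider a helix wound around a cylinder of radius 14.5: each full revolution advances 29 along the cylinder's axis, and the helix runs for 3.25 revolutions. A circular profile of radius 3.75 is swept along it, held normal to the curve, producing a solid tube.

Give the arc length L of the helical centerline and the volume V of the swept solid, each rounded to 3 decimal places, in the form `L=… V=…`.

2πR = 2π·14.5 = 91.106187
per-turn = √(91.106187² + 29²) = √(8300.3373 + 841) = √9141.3373 = 95.610341
L = 3.25 × 95.610341 = 310.733608
V = π·3.75² × L = 44.178647 × 310.733608 = 13727.790290

L=310.734 V=13727.790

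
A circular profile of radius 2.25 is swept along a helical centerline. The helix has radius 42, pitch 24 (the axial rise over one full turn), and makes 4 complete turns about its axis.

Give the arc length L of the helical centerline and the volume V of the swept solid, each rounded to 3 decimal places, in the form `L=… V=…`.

L=1059.932 V=16857.483

2πR = 2π·42 = 263.893783
per-turn = √(263.893783² + 24²) = √(69639.9287 + 576) = √70215.9287 = 264.982884
L = 4 × 264.982884 = 1059.931535
V = π·2.25² × L = 15.904313 × 1059.931535 = 16857.482685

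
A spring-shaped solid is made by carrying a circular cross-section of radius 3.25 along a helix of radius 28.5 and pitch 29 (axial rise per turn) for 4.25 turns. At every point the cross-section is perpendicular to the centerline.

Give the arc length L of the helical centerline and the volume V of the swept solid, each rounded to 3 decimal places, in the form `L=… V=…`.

L=770.966 V=25583.028

2πR = 2π·28.5 = 179.070781
per-turn = √(179.070781² + 29²) = √(32066.3447 + 841) = √32907.3447 = 181.403817
L = 4.25 × 181.403817 = 770.966221
V = π·3.25² × L = 33.183072 × 770.966221 = 25583.027926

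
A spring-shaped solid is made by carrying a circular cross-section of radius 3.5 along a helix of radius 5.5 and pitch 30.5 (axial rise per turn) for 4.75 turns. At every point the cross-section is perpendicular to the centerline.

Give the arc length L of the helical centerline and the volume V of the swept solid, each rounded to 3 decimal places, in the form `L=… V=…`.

L=218.937 V=8425.683

2πR = 2π·5.5 = 34.557519
per-turn = √(34.557519² + 30.5²) = √(1194.2221 + 930.25) = √2124.4721 = 46.091996
L = 4.75 × 46.091996 = 218.936983
V = π·3.5² × L = 38.484510 × 218.936983 = 8425.682510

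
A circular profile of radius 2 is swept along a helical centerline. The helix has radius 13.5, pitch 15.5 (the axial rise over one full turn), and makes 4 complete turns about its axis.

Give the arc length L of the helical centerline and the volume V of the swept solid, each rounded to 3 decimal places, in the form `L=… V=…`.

2πR = 2π·13.5 = 84.823002
per-turn = √(84.823002² + 15.5²) = √(7194.9416 + 240.25) = √7435.1916 = 86.227557
L = 4 × 86.227557 = 344.910229
V = π·2² × L = 12.566371 × 344.910229 = 4334.269760

L=344.910 V=4334.270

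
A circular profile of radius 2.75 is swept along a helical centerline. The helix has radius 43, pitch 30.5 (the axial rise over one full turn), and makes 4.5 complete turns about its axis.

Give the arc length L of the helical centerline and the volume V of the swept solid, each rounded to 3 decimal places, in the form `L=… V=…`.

L=1223.519 V=29068.721

2πR = 2π·43 = 270.176968
per-turn = √(270.176968² + 30.5²) = √(72995.5942 + 930.25) = √73925.8442 = 271.893075
L = 4.5 × 271.893075 = 1223.518837
V = π·2.75² × L = 23.758294 × 1223.518837 = 29068.720781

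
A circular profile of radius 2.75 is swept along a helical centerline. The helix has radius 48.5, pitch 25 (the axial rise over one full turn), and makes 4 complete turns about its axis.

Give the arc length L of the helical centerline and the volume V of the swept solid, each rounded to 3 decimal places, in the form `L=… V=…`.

2πR = 2π·48.5 = 304.734487
per-turn = √(304.734487² + 25²) = √(92863.1078 + 625) = √93488.1078 = 305.758251
L = 4 × 305.758251 = 1223.033002
V = π·2.75² × L = 23.758294 × 1223.033002 = 29057.178184

L=1223.033 V=29057.178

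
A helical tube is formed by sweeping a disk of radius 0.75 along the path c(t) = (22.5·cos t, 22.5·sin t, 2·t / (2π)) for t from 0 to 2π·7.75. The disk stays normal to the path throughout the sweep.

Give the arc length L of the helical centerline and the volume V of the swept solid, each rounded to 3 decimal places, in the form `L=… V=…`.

L=1095.740 V=1936.333

2πR = 2π·22.5 = 141.371669
per-turn = √(141.371669² + 2²) = √(19985.9489 + 4) = √19989.9489 = 141.385816
L = 7.75 × 141.385816 = 1095.740073
V = π·0.75² × L = 1.767146 × 1095.740073 = 1936.332541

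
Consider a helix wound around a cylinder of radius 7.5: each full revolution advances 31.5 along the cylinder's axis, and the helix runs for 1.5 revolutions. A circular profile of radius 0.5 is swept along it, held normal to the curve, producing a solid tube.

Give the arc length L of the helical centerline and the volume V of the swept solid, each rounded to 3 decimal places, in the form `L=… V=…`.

2πR = 2π·7.5 = 47.123890
per-turn = √(47.123890² + 31.5²) = √(2220.6610 + 992.25) = √3212.9110 = 56.682546
L = 1.5 × 56.682546 = 85.023819
V = π·0.5² × L = 0.785398 × 85.023819 = 66.777551

L=85.024 V=66.778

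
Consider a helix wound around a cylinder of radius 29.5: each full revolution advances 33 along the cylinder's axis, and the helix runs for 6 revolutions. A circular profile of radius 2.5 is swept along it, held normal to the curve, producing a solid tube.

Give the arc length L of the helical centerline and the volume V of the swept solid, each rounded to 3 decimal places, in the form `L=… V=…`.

2πR = 2π·29.5 = 185.353967
per-turn = √(185.353967² + 33²) = √(34356.0929 + 1089) = √35445.0929 = 188.268672
L = 6 × 188.268672 = 1129.612033
V = π·2.5² × L = 19.634954 × 1129.612033 = 22179.880402

L=1129.612 V=22179.880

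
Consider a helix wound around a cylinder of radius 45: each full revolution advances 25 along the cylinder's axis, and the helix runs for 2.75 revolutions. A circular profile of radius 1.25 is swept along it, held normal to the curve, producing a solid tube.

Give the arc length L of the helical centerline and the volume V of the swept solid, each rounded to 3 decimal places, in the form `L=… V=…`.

2πR = 2π·45 = 282.743339
per-turn = √(282.743339² + 25²) = √(79943.7956 + 625) = √80568.7956 = 283.846430
L = 2.75 × 283.846430 = 780.577682
V = π·1.25² × L = 4.908739 × 780.577682 = 3831.651735

L=780.578 V=3831.652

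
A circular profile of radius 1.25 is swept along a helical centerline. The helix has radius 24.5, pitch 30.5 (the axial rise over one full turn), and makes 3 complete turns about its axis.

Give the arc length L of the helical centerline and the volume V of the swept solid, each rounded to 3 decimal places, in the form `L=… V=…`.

2πR = 2π·24.5 = 153.938040
per-turn = √(153.938040² + 30.5²) = √(23696.9202 + 930.25) = √24627.1702 = 156.930463
L = 3 × 156.930463 = 470.791389
V = π·1.25² × L = 4.908739 × 470.791389 = 2310.991824

L=470.791 V=2310.992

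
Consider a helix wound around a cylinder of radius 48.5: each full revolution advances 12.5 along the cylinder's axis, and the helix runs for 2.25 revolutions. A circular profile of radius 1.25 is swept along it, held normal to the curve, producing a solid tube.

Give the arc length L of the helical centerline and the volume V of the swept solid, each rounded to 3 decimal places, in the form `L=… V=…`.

L=686.229 V=3368.520

2πR = 2π·48.5 = 304.734487
per-turn = √(304.734487² + 12.5²) = √(92863.1078 + 156.25) = √93019.3578 = 304.990750
L = 2.25 × 304.990750 = 686.229188
V = π·1.25² × L = 4.908739 × 686.229188 = 3368.519651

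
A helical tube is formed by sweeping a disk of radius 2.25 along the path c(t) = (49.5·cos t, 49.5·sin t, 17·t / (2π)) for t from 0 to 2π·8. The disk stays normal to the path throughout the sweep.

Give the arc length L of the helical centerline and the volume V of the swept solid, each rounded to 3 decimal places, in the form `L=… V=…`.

2πR = 2π·49.5 = 311.017673
per-turn = √(311.017673² + 17²) = √(96731.9927 + 289) = √97020.9927 = 311.481930
L = 8 × 311.481930 = 2491.855440
V = π·2.25² × L = 15.904313 × 2491.855440 = 39631.248396

L=2491.855 V=39631.248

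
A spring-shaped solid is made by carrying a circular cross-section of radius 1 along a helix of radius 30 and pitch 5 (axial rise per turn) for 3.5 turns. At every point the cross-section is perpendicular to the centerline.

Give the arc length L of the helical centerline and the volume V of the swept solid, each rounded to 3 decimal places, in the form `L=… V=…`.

L=659.967 V=2073.346

2πR = 2π·30 = 188.495559
per-turn = √(188.495559² + 5²) = √(35530.5758 + 25) = √35555.5758 = 188.561862
L = 3.5 × 188.561862 = 659.966517
V = π·1² × L = 3.141593 × 659.966517 = 2073.345963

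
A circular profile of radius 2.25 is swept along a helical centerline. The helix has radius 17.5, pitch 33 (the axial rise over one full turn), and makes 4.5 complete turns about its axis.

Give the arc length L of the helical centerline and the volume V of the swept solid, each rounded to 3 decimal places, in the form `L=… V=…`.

L=516.604 V=8216.238

2πR = 2π·17.5 = 109.955743
per-turn = √(109.955743² + 33²) = √(12090.2654 + 1089) = √13179.2654 = 114.800982
L = 4.5 × 114.800982 = 516.604417
V = π·2.25² × L = 15.904313 × 516.604417 = 8216.238254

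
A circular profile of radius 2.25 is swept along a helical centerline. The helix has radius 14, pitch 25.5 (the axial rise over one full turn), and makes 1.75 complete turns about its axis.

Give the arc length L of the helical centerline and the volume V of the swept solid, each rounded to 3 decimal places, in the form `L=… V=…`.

L=160.276 V=2549.075

2πR = 2π·14 = 87.964594
per-turn = √(87.964594² + 25.5²) = √(7737.7699 + 650.25) = √8388.0199 = 91.586134
L = 1.75 × 91.586134 = 160.275734
V = π·2.25² × L = 15.904313 × 160.275734 = 2549.075403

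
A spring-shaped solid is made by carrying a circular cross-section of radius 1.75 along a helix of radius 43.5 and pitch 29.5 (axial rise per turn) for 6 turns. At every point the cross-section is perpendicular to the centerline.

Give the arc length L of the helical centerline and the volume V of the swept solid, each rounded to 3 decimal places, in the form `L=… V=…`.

L=1649.436 V=15869.432

2πR = 2π·43.5 = 273.318561
per-turn = √(273.318561² + 29.5²) = √(74703.0357 + 870.25) = √75573.2857 = 274.905958
L = 6 × 274.905958 = 1649.435748
V = π·1.75² × L = 9.621128 × 1649.435748 = 15869.431634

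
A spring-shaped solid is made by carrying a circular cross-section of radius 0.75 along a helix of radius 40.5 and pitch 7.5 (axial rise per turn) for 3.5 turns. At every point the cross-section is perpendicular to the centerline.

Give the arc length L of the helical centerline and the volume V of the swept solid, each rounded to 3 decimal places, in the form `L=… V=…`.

L=891.028 V=1574.577

2πR = 2π·40.5 = 254.469005
per-turn = √(254.469005² + 7.5²) = √(64754.4745 + 56.25) = √64810.7245 = 254.579505
L = 3.5 × 254.579505 = 891.028268
V = π·0.75² × L = 1.767146 × 891.028268 = 1574.576922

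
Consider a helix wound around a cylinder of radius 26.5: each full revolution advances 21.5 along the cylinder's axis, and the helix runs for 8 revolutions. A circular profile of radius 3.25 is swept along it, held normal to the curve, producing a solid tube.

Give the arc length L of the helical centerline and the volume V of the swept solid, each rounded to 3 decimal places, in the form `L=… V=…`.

2πR = 2π·26.5 = 166.504411
per-turn = √(166.504411² + 21.5²) = √(27723.7188 + 462.25) = √28185.9688 = 167.886774
L = 8 × 167.886774 = 1343.094189
V = π·3.25² × L = 33.183072 × 1343.094189 = 44567.991722

L=1343.094 V=44567.992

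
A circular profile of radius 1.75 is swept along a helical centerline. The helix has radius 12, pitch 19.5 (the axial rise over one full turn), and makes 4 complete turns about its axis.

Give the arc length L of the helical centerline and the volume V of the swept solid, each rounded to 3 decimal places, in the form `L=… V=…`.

L=311.516 V=2997.136

2πR = 2π·12 = 75.398224
per-turn = √(75.398224² + 19.5²) = √(5684.8921 + 380.25) = √6065.1421 = 77.879022
L = 4 × 77.879022 = 311.516090
V = π·1.75² × L = 9.621128 × 311.516090 = 2997.136018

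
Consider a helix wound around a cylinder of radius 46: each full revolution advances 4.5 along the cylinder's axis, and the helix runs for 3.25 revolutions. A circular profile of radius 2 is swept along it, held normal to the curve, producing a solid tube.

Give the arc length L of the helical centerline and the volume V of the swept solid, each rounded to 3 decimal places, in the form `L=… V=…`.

2πR = 2π·46 = 289.026524
per-turn = √(289.026524² + 4.5²) = √(83536.3317 + 20.25) = √83556.5817 = 289.061553
L = 3.25 × 289.061553 = 939.450049
V = π·2² × L = 12.566371 × 939.450049 = 11805.477484

L=939.450 V=11805.477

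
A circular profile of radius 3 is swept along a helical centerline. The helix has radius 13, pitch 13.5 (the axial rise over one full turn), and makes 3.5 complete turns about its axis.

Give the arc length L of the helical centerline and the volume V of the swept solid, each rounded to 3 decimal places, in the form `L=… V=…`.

2πR = 2π·13 = 81.681409
per-turn = √(81.681409² + 13.5²) = √(6671.8526 + 182.25) = √6854.1026 = 82.789508
L = 3.5 × 82.789508 = 289.763277
V = π·3² × L = 28.274334 × 289.763277 = 8192.863633

L=289.763 V=8192.864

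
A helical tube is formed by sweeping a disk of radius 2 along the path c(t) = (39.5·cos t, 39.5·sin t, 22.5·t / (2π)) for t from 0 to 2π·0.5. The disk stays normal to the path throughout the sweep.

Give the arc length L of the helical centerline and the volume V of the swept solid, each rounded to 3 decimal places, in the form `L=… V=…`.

2πR = 2π·39.5 = 248.185820
per-turn = √(248.185820² + 22.5²) = √(61596.2011 + 506.25) = √62102.4511 = 249.203634
L = 0.5 × 249.203634 = 124.601817
V = π·2² × L = 12.566371 × 124.601817 = 1565.792610

L=124.602 V=1565.793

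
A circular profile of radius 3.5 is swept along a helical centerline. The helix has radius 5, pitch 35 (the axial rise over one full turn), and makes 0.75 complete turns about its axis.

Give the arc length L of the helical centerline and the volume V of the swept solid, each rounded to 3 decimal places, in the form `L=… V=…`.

L=35.274 V=1357.488

2πR = 2π·5 = 31.415927
per-turn = √(31.415927² + 35²) = √(986.9604 + 1225) = √2211.9604 = 47.031483
L = 0.75 × 47.031483 = 35.273613
V = π·3.5² × L = 38.484510 × 35.273613 = 1357.487698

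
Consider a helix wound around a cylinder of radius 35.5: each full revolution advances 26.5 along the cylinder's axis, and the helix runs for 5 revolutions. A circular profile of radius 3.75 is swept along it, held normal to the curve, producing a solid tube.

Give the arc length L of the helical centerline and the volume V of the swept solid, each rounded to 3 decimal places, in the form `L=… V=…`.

L=1123.109 V=49617.422

2πR = 2π·35.5 = 223.053078
per-turn = √(223.053078² + 26.5²) = √(49752.6758 + 702.25) = √50454.9258 = 224.621739
L = 5 × 224.621739 = 1123.108697
V = π·3.75² × L = 44.178647 × 1123.108697 = 49617.422308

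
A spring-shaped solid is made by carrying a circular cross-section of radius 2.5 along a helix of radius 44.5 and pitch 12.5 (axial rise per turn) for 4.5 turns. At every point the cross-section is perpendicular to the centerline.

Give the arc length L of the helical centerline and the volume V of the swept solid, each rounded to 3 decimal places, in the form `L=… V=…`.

L=1259.465 V=24729.530

2πR = 2π·44.5 = 279.601746
per-turn = √(279.601746² + 12.5²) = √(78177.1365 + 156.25) = √78333.3865 = 279.881022
L = 4.5 × 279.881022 = 1259.464599
V = π·2.5² × L = 19.634954 × 1259.464599 = 24729.529571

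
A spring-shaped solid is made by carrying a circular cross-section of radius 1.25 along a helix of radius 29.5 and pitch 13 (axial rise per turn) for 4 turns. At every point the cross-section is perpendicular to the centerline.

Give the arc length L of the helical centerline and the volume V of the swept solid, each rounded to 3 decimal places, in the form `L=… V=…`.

L=743.237 V=3648.357

2πR = 2π·29.5 = 185.353967
per-turn = √(185.353967² + 13²) = √(34356.0929 + 169) = √34525.0929 = 185.809292
L = 4 × 185.809292 = 743.237167
V = π·1.25² × L = 4.908739 × 743.237167 = 3648.356913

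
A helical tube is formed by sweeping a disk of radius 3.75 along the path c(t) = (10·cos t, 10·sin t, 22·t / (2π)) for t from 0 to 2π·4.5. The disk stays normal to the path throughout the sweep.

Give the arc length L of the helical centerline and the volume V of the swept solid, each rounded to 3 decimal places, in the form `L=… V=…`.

2πR = 2π·10 = 62.831853
per-turn = √(62.831853² + 22²) = √(3947.8418 + 484) = √4431.8418 = 66.572079
L = 4.5 × 66.572079 = 299.574357
V = π·3.75² × L = 44.178647 × 299.574357 = 13234.789696

L=299.574 V=13234.790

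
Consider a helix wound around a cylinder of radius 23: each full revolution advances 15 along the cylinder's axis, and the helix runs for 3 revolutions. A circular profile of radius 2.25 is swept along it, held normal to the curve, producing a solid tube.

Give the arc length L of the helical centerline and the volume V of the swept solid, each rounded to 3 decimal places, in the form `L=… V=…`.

2πR = 2π·23 = 144.513262
per-turn = √(144.513262² + 15²) = √(20884.0829 + 225) = √21109.0829 = 145.289652
L = 3 × 145.289652 = 435.868955
V = π·2.25² × L = 15.904313 × 435.868955 = 6932.196209

L=435.869 V=6932.196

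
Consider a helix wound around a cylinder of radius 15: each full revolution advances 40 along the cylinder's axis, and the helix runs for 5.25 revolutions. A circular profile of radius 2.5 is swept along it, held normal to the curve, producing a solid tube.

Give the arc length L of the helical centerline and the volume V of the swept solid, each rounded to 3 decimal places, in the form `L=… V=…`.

L=537.520 V=10554.183

2πR = 2π·15 = 94.247780
per-turn = √(94.247780² + 40²) = √(8882.6440 + 1600) = √10482.6440 = 102.384784
L = 5.25 × 102.384784 = 537.520115
V = π·2.5² × L = 19.634954 × 537.520115 = 10554.182780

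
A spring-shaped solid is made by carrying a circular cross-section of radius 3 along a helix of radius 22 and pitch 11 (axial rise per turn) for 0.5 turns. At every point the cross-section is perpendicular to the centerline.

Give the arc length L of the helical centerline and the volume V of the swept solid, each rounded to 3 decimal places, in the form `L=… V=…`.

2πR = 2π·22 = 138.230077
per-turn = √(138.230077² + 11²) = √(19107.5541 + 121) = √19228.5541 = 138.667062
L = 0.5 × 138.667062 = 69.333531
V = π·3² × L = 28.274334 × 69.333531 = 1960.359407

L=69.334 V=1960.359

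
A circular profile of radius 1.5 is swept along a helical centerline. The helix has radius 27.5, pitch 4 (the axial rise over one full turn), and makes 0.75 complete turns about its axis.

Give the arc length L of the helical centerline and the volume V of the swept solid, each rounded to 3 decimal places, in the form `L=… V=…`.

L=129.625 V=916.268

2πR = 2π·27.5 = 172.787596
per-turn = √(172.787596² + 4²) = √(29855.5533 + 16) = √29871.5533 = 172.833889
L = 0.75 × 172.833889 = 129.625417
V = π·1.5² × L = 7.068583 × 129.625417 = 916.268080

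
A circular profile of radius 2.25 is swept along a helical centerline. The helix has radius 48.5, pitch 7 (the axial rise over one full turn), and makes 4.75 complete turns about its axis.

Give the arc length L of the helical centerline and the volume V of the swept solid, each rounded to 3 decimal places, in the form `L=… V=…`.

L=1447.871 V=23027.388

2πR = 2π·48.5 = 304.734487
per-turn = √(304.734487² + 7²) = √(92863.1078 + 49) = √92912.1078 = 304.814875
L = 4.75 × 304.814875 = 1447.870655
V = π·2.25² × L = 15.904313 × 1447.870655 = 23027.387797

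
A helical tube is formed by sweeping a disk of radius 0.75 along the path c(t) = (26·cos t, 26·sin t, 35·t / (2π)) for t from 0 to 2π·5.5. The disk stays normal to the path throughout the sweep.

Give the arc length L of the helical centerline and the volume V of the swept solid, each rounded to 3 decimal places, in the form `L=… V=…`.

L=918.885 V=1623.805

2πR = 2π·26 = 163.362818
per-turn = √(163.362818² + 35²) = √(26687.4103 + 1225) = √27912.4103 = 167.070076
L = 5.5 × 167.070076 = 918.885418
V = π·0.75² × L = 1.767146 × 918.885418 = 1623.804569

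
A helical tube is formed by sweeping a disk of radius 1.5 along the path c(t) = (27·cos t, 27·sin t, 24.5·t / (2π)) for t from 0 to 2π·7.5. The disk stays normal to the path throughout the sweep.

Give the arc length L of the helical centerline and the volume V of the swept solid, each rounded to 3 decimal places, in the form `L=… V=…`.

2πR = 2π·27 = 169.646003
per-turn = √(169.646003² + 24.5²) = √(28779.7664 + 600.25) = √29380.0164 = 171.405999
L = 7.5 × 171.405999 = 1285.544991
V = π·1.5² × L = 7.068583 × 1285.544991 = 9086.982075

L=1285.545 V=9086.982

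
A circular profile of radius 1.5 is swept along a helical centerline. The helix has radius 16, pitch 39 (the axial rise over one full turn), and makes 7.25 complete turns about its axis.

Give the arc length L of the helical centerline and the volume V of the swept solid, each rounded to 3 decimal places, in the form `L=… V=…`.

L=781.773 V=5526.028

2πR = 2π·16 = 100.530965
per-turn = √(100.530965² + 39²) = √(10106.4749 + 1521) = √11627.4749 = 107.830770
L = 7.25 × 107.830770 = 781.773081
V = π·1.5² × L = 7.068583 × 781.773081 = 5526.028276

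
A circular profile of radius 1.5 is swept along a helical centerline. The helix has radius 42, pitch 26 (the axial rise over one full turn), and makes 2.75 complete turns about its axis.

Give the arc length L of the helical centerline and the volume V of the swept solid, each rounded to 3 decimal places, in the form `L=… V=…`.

2πR = 2π·42 = 263.893783
per-turn = √(263.893783² + 26²) = √(69639.9287 + 676) = √70315.9287 = 265.171508
L = 2.75 × 265.171508 = 729.221647
V = π·1.5² × L = 7.068583 × 729.221647 = 5154.564080

L=729.222 V=5154.564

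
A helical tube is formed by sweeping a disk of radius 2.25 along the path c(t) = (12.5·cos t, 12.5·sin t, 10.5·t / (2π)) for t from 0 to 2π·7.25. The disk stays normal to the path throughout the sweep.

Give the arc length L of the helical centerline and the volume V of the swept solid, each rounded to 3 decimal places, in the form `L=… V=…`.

L=574.480 V=9136.705

2πR = 2π·12.5 = 78.539816
per-turn = √(78.539816² + 10.5²) = √(6168.5028 + 110.25) = √6278.7528 = 79.238581
L = 7.25 × 79.238581 = 574.479714
V = π·2.25² × L = 15.904313 × 574.479714 = 9136.705069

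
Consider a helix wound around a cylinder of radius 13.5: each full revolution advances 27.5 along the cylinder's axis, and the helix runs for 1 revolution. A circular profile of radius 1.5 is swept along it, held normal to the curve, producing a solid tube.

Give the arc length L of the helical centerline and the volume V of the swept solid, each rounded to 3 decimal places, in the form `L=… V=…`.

2πR = 2π·13.5 = 84.823002
per-turn = √(84.823002² + 27.5²) = √(7194.9416 + 756.25) = √7951.1916 = 89.169454
L = 1 × 89.169454 = 89.169454
V = π·1.5² × L = 7.068583 × 89.169454 = 630.301732

L=89.169 V=630.302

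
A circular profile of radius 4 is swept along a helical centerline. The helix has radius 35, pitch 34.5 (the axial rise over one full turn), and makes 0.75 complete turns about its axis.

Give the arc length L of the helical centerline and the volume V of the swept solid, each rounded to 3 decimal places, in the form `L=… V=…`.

2πR = 2π·35 = 219.911486
per-turn = √(219.911486² + 34.5²) = √(48361.0616 + 1190.25) = √49551.3116 = 222.601239
L = 0.75 × 222.601239 = 166.950929
V = π·4² × L = 50.265482 × 166.950929 = 8391.869002

L=166.951 V=8391.869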